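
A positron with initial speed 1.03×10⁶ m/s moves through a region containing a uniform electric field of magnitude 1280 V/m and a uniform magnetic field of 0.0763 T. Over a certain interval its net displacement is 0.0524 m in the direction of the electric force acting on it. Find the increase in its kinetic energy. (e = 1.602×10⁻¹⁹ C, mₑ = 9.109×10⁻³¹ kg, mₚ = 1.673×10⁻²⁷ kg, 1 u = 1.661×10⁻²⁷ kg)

The magnetic force is always ⟂ v and does no work; only the electric force changes KE.
ΔKE = F_E · d = |q|E d = (1.602×10⁻¹⁹)(1280)(0.0524) ≈ 1.07×10⁻¹⁷ J.

ΔKE ≈ 1.07×10⁻¹⁷ J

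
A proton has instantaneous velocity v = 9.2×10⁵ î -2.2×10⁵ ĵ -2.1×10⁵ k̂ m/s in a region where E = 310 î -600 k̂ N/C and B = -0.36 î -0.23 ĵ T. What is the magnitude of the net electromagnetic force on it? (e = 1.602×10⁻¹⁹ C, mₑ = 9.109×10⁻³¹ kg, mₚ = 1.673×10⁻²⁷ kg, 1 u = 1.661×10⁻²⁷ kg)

v×B = (-4.83×10⁴, 7.56×10⁴, -2.91×10⁵) N/C.
E + v×B = (-4.80×10⁴, 7.56×10⁴, -2.91×10⁵) N/C.
F = q(E + v×B) = (1.602×10⁻¹⁹ C)·(-4.80×10⁴, 7.56×10⁴, -2.91×10⁵) = (-7.69×10⁻¹⁵, 1.21×10⁻¹⁴, -4.67×10⁻¹⁴) N.
|F| = 4.88×10⁻¹⁴ N.

|F| ≈ 4.88×10⁻¹⁴ N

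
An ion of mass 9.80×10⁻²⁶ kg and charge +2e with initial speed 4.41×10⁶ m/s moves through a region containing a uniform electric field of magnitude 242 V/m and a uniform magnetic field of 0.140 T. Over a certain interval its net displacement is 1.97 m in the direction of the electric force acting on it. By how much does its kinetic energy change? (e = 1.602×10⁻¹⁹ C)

ΔKE ≈ 1.53×10⁻¹⁶ J

The magnetic force is always ⟂ v and does no work; only the electric force changes KE.
ΔKE = F_E · d = |q|E d = (3.204×10⁻¹⁹)(242)(1.97) ≈ 1.53×10⁻¹⁶ J.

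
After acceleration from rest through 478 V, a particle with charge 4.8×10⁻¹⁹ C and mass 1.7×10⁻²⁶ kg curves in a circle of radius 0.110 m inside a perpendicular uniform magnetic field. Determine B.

v = √(2|q|V/m) = √(2·4.8×10⁻¹⁹·478/1.7×10⁻²⁶) ≈ 1.643×10⁵ m/s.
B = mv/(|q|r) = (1.7×10⁻²⁶)(1.643×10⁵)/((4.8×10⁻¹⁹)(0.110)) ≈ 0.0529 T.

B ≈ 0.0529 T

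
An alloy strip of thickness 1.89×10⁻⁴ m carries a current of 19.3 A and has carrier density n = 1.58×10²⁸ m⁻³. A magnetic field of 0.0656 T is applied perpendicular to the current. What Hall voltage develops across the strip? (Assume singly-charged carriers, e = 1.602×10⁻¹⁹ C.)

V_H = IB/(n e t).
V_H = (19.3)(0.0656)/((1.58×10²⁸)(1.602×10⁻¹⁹)(1.89×10⁻⁴)) ≈ 2.65×10⁻⁶ V.

V_H ≈ 2.65×10⁻⁶ V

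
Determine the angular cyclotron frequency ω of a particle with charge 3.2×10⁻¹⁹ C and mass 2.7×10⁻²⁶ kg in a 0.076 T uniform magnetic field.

ω = |q|B/m.
ω = (3.2×10⁻¹⁹)(0.076)/2.7×10⁻²⁶ ≈ 9.0×10⁵ rad/s.

ω ≈ 9.0×10⁵ rad/s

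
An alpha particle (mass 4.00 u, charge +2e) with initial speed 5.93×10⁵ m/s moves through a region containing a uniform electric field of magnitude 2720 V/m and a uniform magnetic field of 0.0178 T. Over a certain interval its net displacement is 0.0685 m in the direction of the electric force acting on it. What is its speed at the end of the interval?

B does no work; ΔKE = |q|E d.
½mv_f² = ½mv₀² + |q|Ed = ½(6.644×10⁻²⁷)(5.93×10⁵)² + (3.204×10⁻¹⁹)(2720)(0.0685) ≈ 1.168×10⁻¹⁵ J + 5.970×10⁻¹⁷ J ≈ 1.228×10⁻¹⁵ J.
v_f = √(2·1.228×10⁻¹⁵/6.644×10⁻²⁷) ≈ 6.08×10⁵ m/s.

v_f ≈ 6.08×10⁵ m/s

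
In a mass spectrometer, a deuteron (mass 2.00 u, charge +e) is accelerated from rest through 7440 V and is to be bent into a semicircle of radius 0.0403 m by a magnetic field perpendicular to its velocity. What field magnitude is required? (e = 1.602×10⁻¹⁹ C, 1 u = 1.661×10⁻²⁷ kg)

B ≈ 0.436 T

v = √(2|q|V/m) = √(2·1.602×10⁻¹⁹·7440/3.322×10⁻²⁷) ≈ 8.471×10⁵ m/s.
B = mv/(|q|r) = (3.322×10⁻²⁷)(8.471×10⁵)/((1.602×10⁻¹⁹)(0.0403)) ≈ 0.436 T.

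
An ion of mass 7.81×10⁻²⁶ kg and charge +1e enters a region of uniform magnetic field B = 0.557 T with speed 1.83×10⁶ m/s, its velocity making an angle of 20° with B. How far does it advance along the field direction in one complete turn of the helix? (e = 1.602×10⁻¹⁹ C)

p ≈ 9.46 m

v∥ = v cosθ = 1.83×10⁶·cos20° ≈ 1.720×10⁶ m/s.
T = 2πm/(|q|B) = 2π(7.81×10⁻²⁶)/((1.602×10⁻¹⁹)(0.557)) ≈ 5.499×10⁻⁶ s.
pitch = v∥ T = (1.720×10⁶)(5.499×10⁻⁶) ≈ 9.46 m.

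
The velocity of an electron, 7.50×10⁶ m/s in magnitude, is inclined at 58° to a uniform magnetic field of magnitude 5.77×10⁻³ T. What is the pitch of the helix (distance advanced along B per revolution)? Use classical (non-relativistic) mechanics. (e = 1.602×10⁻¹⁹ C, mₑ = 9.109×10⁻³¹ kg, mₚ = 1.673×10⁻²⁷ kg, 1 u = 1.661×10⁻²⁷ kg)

v∥ = v cosθ = 7.50×10⁶·cos58° ≈ 3.974×10⁶ m/s.
T = 2πm/(|q|B) = 2π(9.109×10⁻³¹)/((1.602×10⁻¹⁹)(5.77×10⁻³)) ≈ 6.192×10⁻⁹ s.
pitch = v∥ T = (3.974×10⁶)(6.192×10⁻⁹) ≈ 0.0246 m.

p ≈ 0.0246 m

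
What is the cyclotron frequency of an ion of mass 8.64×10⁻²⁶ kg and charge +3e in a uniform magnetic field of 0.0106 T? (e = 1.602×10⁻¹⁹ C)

f = |q|B/(2πm).
f = (4.806×10⁻¹⁹)(0.0106)/(2π·8.64×10⁻²⁶) ≈ 9380 Hz.

f ≈ 9380 Hz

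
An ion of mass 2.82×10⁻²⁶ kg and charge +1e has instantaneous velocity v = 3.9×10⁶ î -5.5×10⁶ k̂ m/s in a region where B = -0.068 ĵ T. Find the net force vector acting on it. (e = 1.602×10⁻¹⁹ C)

v×B = (-3.74×10⁵, 0, -2.65×10⁵) N/C.
F = q v×B = (1.602×10⁻¹⁹ C)·(-3.74×10⁵, 0, -2.65×10⁵) = (-5.99×10⁻¹⁴, 0, -4.25×10⁻¹⁴) N.

F ≈ (-5.99×10⁻¹⁴, 0, -4.25×10⁻¹⁴) N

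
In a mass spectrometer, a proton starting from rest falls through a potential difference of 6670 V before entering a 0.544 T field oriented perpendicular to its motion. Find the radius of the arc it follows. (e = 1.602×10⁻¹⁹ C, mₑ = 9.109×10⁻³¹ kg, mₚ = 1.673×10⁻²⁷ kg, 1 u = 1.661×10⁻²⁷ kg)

r ≈ 0.0217 m

Acceleration: |q|V = ½mv² ⇒ v = √(2|q|V/m) = √(2·1.602×10⁻¹⁹·6670/1.673×10⁻²⁷) ≈ 1.130×10⁶ m/s.
In the field: r = mv/(|q|B) = (1.673×10⁻²⁷)(1.130×10⁶)/((1.602×10⁻¹⁹)(0.544)) ≈ 0.0217 m.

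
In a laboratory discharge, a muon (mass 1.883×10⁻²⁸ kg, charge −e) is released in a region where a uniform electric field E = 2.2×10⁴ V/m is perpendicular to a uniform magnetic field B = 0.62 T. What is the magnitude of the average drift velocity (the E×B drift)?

v_d ≈ 3.5×10⁴ m/s

The E×B drift speed is v_d = E/B.
v_d = 2.2×10⁴/0.62 = 3.5×10⁴ m/s.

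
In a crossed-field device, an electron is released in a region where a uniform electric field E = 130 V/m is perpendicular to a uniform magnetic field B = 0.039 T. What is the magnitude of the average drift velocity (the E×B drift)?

v_d ≈ 3300 m/s

The steady drift has the magnetic force balancing the electric force, so v_d = E/B.
v_d = 130/0.039 = 3300 m/s.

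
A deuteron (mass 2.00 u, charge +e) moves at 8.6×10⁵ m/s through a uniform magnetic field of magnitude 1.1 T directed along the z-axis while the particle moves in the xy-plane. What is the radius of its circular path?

r ≈ 0.016 m

The magnetic force provides the centripetal force: |q|vB = mv²/r.
r = mv/(|q|B) = (3.322×10⁻²⁷)(8.6×10⁵)/((1.602×10⁻¹⁹)(1.1)) ≈ 0.016 m.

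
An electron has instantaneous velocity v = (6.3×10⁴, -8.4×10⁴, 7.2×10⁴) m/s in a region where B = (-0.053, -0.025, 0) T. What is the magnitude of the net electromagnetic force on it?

v×B = (1800, -3820, -6030) N/C.
F = q v×B = (−1.602×10⁻¹⁹ C)·(1800, -3820, -6030) = (-2.88×10⁻¹⁶, 6.11×10⁻¹⁶, 9.66×10⁻¹⁶) N.
|F| = 1.18×10⁻¹⁵ N.

|F| ≈ 1.18×10⁻¹⁵ N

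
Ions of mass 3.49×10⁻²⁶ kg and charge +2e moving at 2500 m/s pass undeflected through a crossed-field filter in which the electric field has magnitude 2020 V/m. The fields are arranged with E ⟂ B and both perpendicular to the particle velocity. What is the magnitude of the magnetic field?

B = 0.808 T

Balance of forces in the selector: qE = qvB ⇒ B = E/v.
B = 2020/2500 = 0.808 T.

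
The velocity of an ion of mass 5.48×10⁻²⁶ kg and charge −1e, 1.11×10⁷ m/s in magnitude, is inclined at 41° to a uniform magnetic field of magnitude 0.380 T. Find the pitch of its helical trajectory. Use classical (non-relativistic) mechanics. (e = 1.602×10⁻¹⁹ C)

p ≈ 47.4 m

v∥ = v cosθ = 1.11×10⁷·cos41° ≈ 8.377×10⁶ m/s.
T = 2πm/(|q|B) = 2π(5.48×10⁻²⁶)/((1.602×10⁻¹⁹)(0.380)) ≈ 5.656×10⁻⁶ s.
pitch = v∥ T = (8.377×10⁶)(5.656×10⁻⁶) ≈ 47.4 m.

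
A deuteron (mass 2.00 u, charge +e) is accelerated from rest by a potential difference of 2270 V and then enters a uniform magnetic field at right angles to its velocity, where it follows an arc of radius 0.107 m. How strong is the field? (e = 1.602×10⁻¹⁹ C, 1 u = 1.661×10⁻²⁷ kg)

v = √(2|q|V/m) = √(2·1.602×10⁻¹⁹·2270/3.322×10⁻²⁷) ≈ 4.679×10⁵ m/s.
B = mv/(|q|r) = (3.322×10⁻²⁷)(4.679×10⁵)/((1.602×10⁻¹⁹)(0.107)) ≈ 0.0907 T.

B ≈ 0.0907 T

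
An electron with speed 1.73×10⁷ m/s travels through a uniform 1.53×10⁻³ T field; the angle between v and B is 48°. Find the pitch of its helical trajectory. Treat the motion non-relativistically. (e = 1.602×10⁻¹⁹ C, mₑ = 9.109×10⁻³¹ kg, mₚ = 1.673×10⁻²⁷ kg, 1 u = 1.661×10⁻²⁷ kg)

p ≈ 0.270 m

v∥ = v cosθ = 1.73×10⁷·cos48° ≈ 1.158×10⁷ m/s.
T = 2πm/(|q|B) = 2π(9.109×10⁻³¹)/((1.602×10⁻¹⁹)(1.53×10⁻³)) ≈ 2.335×10⁻⁸ s.
pitch = v∥ T = (1.158×10⁷)(2.335×10⁻⁸) ≈ 0.270 m.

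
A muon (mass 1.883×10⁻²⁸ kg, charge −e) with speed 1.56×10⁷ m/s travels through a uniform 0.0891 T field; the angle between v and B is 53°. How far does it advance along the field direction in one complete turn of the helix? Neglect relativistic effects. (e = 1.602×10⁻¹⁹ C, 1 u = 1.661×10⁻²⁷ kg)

p ≈ 0.778 m

v∥ = v cosθ = 1.56×10⁷·cos53° ≈ 9.388×10⁶ m/s.
T = 2πm/(|q|B) = 2π(1.883×10⁻²⁸)/((1.602×10⁻¹⁹)(0.0891)) ≈ 8.289×10⁻⁸ s.
pitch = v∥ T = (9.388×10⁶)(8.289×10⁻⁸) ≈ 0.778 m.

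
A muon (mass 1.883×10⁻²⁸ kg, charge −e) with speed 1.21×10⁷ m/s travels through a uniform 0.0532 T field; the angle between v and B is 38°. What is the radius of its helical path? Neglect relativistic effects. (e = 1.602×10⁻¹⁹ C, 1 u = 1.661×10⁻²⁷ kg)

r ≈ 0.165 m

v⊥ = v sinθ = 1.21×10⁷·sin38° ≈ 7.450×10⁶ m/s.
r = m v⊥/(|q|B) = (1.883×10⁻²⁸)(7.450×10⁶)/((1.602×10⁻¹⁹)(0.0532)) ≈ 0.165 m.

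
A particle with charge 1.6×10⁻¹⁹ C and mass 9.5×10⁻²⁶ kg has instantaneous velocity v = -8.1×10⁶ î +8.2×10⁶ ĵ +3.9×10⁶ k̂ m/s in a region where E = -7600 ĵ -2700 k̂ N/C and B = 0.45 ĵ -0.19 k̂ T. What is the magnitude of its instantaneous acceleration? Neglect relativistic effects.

v×B = (-3.31×10⁶, -1.54×10⁶, -3.64×10⁶) N/C.
E + v×B = (-3.31×10⁶, -1.55×10⁶, -3.65×10⁶) N/C.
F = q(E + v×B) = (1.6×10⁻¹⁹ C)·(-3.31×10⁶, -1.55×10⁶, -3.65×10⁶) = (-5.30×10⁻¹³, -2.47×10⁻¹³, -5.84×10⁻¹³) N.
|a| = |F|/m = 8.263×10⁻¹³/9.5×10⁻²⁶ ≈ 8.70×10¹² m/s².

|a| ≈ 8.70×10¹² m/s²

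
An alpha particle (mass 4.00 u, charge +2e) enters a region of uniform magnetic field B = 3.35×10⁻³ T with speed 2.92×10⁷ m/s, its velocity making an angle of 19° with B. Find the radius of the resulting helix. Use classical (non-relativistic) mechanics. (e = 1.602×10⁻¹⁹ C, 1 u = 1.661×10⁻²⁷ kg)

r ≈ 58.8 m

v⊥ = v sinθ = 2.92×10⁷·sin19° ≈ 9.507×10⁶ m/s.
r = m v⊥/(|q|B) = (6.644×10⁻²⁷)(9.507×10⁶)/((3.204×10⁻¹⁹)(3.35×10⁻³)) ≈ 58.8 m.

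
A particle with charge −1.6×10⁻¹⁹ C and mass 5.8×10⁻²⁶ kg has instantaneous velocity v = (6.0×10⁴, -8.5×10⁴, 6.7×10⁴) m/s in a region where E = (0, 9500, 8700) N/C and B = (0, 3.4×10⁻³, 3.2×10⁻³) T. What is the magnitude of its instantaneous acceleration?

v×B = (-500, -192, 204) N/C.
E + v×B = (-500, 9310, 8900) N/C.
F = q(E + v×B) = (−1.6×10⁻¹⁹ C)·(-500, 9310, 8900) = (8.00×10⁻¹⁷, -1.49×10⁻¹⁵, -1.42×10⁻¹⁵) N.
|a| = |F|/m = 2.063×10⁻¹⁵/5.8×10⁻²⁶ ≈ 3.56×10¹⁰ m/s².

|a| ≈ 3.56×10¹⁰ m/s²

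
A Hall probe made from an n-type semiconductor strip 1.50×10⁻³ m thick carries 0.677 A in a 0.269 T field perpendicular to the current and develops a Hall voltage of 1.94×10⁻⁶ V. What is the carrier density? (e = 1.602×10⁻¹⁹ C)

From V_H = IB/(n e t), n = IB/(V_H e t).
n = (0.677)(0.269)/((1.94×10⁻⁶)(1.602×10⁻¹⁹)(1.50×10⁻³)) ≈ 3.91×10²⁶ m⁻³.

n ≈ 3.91×10²⁶ m⁻³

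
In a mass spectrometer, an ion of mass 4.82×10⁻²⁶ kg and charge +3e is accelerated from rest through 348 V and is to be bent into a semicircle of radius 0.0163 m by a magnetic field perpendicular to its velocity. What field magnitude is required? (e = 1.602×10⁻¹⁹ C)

v = √(2|q|V/m) = √(2·4.806×10⁻¹⁹·348/4.82×10⁻²⁶) ≈ 8.331×10⁴ m/s.
B = mv/(|q|r) = (4.82×10⁻²⁶)(8.331×10⁴)/((4.806×10⁻¹⁹)(0.0163)) ≈ 0.513 T.

B ≈ 0.513 T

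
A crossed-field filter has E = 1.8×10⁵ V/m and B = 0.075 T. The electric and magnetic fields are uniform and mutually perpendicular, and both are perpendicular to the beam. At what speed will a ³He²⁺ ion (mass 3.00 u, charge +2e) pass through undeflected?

Zero net Lorentz force requires |qE| = |q v×B|, i.e. E = vB.
v = E/B = 1.8×10⁵/0.075 = 2.4×10⁶ m/s.
The result is independent of the particle's charge and mass.

v = 2.4×10⁶ m/s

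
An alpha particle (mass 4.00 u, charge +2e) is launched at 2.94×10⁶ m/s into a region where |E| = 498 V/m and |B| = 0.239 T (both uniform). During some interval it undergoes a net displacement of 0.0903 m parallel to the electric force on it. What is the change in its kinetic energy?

The magnetic force is always ⟂ v and does no work; only the electric force changes KE.
ΔKE = F_E · d = |q|E d = (3.204×10⁻¹⁹)(498)(0.0903) ≈ 1.44×10⁻¹⁷ J.

ΔKE ≈ 1.44×10⁻¹⁷ J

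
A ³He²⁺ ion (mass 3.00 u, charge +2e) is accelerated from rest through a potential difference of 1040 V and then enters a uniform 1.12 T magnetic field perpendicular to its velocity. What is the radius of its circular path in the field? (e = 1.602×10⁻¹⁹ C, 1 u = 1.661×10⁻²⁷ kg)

Acceleration: |q|V = ½mv² ⇒ v = √(2|q|V/m) = √(2·3.204×10⁻¹⁹·1040/4.983×10⁻²⁷) ≈ 3.657×10⁵ m/s.
In the field: r = mv/(|q|B) = (4.983×10⁻²⁷)(3.657×10⁵)/((3.204×10⁻¹⁹)(1.12)) ≈ 5.08×10⁻³ m.

r ≈ 5.08×10⁻³ m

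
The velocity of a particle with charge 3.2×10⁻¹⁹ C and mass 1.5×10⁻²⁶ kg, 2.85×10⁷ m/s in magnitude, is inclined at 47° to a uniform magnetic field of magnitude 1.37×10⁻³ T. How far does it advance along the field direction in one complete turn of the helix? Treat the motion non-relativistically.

v∥ = v cosθ = 2.85×10⁷·cos47° ≈ 1.944×10⁷ m/s.
T = 2πm/(|q|B) = 2π(1.5×10⁻²⁶)/((3.2×10⁻¹⁹)(1.37×10⁻³)) ≈ 2.150×10⁻⁴ s.
pitch = v∥ T = (1.944×10⁷)(2.150×10⁻⁴) ≈ 4180 m.

p ≈ 4180 m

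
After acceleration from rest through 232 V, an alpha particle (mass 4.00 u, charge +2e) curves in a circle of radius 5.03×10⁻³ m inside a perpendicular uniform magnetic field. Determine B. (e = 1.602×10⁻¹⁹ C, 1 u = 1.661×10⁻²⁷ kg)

B ≈ 0.617 T

v = √(2|q|V/m) = √(2·3.204×10⁻¹⁹·232/6.644×10⁻²⁷) ≈ 1.496×10⁵ m/s.
B = mv/(|q|r) = (6.644×10⁻²⁷)(1.496×10⁵)/((3.204×10⁻¹⁹)(5.03×10⁻³)) ≈ 0.617 T.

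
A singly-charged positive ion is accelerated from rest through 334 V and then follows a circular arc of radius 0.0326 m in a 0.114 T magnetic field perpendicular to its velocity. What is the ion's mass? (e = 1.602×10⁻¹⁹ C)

Combine |q|V = ½mv² and r = mv/(|q|B): eliminate v to get m = qB²r²/(2V).
m = (1.602×10⁻¹⁹)(0.114)²(0.0326)²/(2·334) ≈ 3.31×10⁻²⁷ kg.

m ≈ 3.31×10⁻²⁷ kg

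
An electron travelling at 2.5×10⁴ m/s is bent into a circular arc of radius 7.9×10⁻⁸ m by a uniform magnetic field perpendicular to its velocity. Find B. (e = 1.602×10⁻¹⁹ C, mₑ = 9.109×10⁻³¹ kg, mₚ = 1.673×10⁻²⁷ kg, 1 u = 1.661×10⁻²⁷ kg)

B ≈ 1.8 T

From |q|vB = mv²/r, B = mv/(|q|r).
B = (9.109×10⁻³¹)(2.5×10⁴)/((1.602×10⁻¹⁹)(7.9×10⁻⁸)) ≈ 1.8 T.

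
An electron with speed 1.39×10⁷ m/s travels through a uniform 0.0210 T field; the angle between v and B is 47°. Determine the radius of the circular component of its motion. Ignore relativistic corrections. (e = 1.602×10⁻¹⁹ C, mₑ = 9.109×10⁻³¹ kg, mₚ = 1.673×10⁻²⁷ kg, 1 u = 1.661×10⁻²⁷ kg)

v⊥ = v sinθ = 1.39×10⁷·sin47° ≈ 1.017×10⁷ m/s.
r = m v⊥/(|q|B) = (9.109×10⁻³¹)(1.017×10⁷)/((1.602×10⁻¹⁹)(0.0210)) ≈ 2.75×10⁻³ m.

r ≈ 2.75×10⁻³ m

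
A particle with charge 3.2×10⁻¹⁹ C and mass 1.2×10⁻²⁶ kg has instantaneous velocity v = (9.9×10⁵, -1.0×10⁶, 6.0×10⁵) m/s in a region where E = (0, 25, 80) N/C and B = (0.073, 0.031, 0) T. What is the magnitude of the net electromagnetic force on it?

v×B = (-1.86×10⁴, 4.38×10⁴, 1.04×10⁵) N/C.
E + v×B = (-1.86×10⁴, 4.38×10⁴, 1.04×10⁵) N/C.
F = q(E + v×B) = (3.2×10⁻¹⁹ C)·(-1.86×10⁴, 4.38×10⁴, 1.04×10⁵) = (-5.95×10⁻¹⁵, 1.40×10⁻¹⁴, 3.32×10⁻¹⁴) N.
|F| = 3.65×10⁻¹⁴ N.

|F| ≈ 3.65×10⁻¹⁴ N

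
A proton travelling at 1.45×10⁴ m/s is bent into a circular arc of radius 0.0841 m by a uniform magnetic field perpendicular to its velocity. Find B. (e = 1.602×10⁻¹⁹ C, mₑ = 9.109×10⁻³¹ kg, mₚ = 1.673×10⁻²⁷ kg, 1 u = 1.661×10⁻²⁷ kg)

B ≈ 1.80×10⁻³ T

From |q|vB = mv²/r, B = mv/(|q|r).
B = (1.673×10⁻²⁷)(1.45×10⁴)/((1.602×10⁻¹⁹)(0.0841)) ≈ 1.80×10⁻³ T.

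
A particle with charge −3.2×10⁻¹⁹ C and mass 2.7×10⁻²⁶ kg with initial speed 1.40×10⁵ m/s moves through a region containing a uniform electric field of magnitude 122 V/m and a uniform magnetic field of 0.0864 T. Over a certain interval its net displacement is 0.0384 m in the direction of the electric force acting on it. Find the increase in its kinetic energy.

The magnetic force is always ⟂ v and does no work; only the electric force changes KE.
ΔKE = F_E · d = |q|E d = (3.2×10⁻¹⁹)(122)(0.0384) ≈ 1.50×10⁻¹⁸ J.

ΔKE ≈ 1.50×10⁻¹⁸ J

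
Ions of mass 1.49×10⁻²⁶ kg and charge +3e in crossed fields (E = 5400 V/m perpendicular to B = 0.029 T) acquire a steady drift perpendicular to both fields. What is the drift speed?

v_d ≈ 1.9×10⁵ m/s

In crossed fields the guiding centre drifts at v_d = |E×B|/B² = E/B, independent of charge and mass.
v_d = 5400/0.029 = 1.9×10⁵ m/s.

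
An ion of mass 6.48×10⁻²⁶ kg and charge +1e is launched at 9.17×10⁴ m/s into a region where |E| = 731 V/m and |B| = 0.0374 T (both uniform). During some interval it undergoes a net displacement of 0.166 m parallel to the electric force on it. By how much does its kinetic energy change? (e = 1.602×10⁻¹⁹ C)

The magnetic force is always ⟂ v and does no work; only the electric force changes KE.
ΔKE = F_E · d = |q|E d = (1.602×10⁻¹⁹)(731)(0.166) ≈ 1.94×10⁻¹⁷ J.

ΔKE ≈ 1.94×10⁻¹⁷ J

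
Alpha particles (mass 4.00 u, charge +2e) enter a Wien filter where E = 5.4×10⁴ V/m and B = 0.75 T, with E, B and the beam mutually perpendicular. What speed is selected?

v = 7.2×10⁴ m/s

Zero net Lorentz force requires |qE| = |q v×B|, i.e. E = vB.
v = E/B = 5.4×10⁴/0.75 = 7.2×10⁴ m/s.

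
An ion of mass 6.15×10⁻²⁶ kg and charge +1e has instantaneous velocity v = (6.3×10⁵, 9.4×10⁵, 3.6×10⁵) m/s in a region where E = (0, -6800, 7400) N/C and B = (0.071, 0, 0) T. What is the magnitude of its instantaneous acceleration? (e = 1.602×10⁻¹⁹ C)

v×B = (0, 2.56×10⁴, -6.67×10⁴) N/C.
E + v×B = (0, 1.88×10⁴, -5.93×10⁴) N/C.
F = q(E + v×B) = (1.602×10⁻¹⁹ C)·(0, 1.88×10⁴, -5.93×10⁴) = (0, 3.01×10⁻¹⁵, -9.51×10⁻¹⁵) N.
|a| = |F|/m = 9.970×10⁻¹⁵/6.15×10⁻²⁶ ≈ 1.62×10¹¹ m/s².

|a| ≈ 1.62×10¹¹ m/s²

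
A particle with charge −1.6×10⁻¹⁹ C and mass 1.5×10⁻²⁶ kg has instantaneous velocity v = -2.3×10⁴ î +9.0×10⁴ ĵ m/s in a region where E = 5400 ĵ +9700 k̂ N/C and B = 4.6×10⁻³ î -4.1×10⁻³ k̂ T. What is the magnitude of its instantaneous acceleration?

v×B = (-369, -94.3, -414) N/C.
E + v×B = (-369, 5310, 9290) N/C.
F = q(E + v×B) = (−1.6×10⁻¹⁹ C)·(-369, 5310, 9290) = (5.90×10⁻¹⁷, -8.49×10⁻¹⁶, -1.49×10⁻¹⁵) N.
|a| = |F|/m = 1.712×10⁻¹⁵/1.5×10⁻²⁶ ≈ 1.14×10¹¹ m/s².

|a| ≈ 1.14×10¹¹ m/s²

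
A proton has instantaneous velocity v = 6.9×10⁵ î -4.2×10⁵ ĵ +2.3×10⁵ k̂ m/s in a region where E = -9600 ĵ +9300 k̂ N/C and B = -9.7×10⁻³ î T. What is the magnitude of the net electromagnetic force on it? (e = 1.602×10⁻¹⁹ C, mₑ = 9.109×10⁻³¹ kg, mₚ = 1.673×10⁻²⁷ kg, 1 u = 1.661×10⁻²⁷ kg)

|F| ≈ 2.07×10⁻¹⁵ N

v×B = (0, -2230, -4070) N/C.
E + v×B = (0, -1.18×10⁴, 5230) N/C.
F = q(E + v×B) = (1.602×10⁻¹⁹ C)·(0, -1.18×10⁴, 5230) = (0, -1.90×10⁻¹⁵, 8.37×10⁻¹⁶) N.
|F| = 2.07×10⁻¹⁵ N.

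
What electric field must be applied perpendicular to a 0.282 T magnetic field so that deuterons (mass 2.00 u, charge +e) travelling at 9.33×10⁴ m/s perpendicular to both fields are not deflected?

For straight-line motion qE = qvB, so E = vB.
E = 9.33×10⁴ × 0.282 = 2.63×10⁴ V/m.

E = 2.63×10⁴ V/m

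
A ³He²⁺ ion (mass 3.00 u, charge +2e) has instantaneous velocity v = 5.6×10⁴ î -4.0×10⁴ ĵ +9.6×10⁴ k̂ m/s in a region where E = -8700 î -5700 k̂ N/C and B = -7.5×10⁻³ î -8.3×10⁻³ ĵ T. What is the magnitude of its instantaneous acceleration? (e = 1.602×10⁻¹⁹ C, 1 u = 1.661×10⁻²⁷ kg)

v×B = (797, -720, -765) N/C.
E + v×B = (-7900, -720, -6460) N/C.
F = q(E + v×B) = (3.204×10⁻¹⁹ C)·(-7900, -720, -6460) = (-2.53×10⁻¹⁵, -2.31×10⁻¹⁶, -2.07×10⁻¹⁵) N.
|a| = |F|/m = 3.280×10⁻¹⁵/4.983×10⁻²⁷ ≈ 6.58×10¹¹ m/s².

|a| ≈ 6.58×10¹¹ m/s²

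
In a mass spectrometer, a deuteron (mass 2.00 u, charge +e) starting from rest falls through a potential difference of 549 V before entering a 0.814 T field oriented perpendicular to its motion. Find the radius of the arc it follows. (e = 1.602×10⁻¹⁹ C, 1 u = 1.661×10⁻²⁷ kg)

r ≈ 5.86×10⁻³ m

Acceleration: |q|V = ½mv² ⇒ v = √(2|q|V/m) = √(2·1.602×10⁻¹⁹·549/3.322×10⁻²⁷) ≈ 2.301×10⁵ m/s.
In the field: r = mv/(|q|B) = (3.322×10⁻²⁷)(2.301×10⁵)/((1.602×10⁻¹⁹)(0.814)) ≈ 5.86×10⁻³ m.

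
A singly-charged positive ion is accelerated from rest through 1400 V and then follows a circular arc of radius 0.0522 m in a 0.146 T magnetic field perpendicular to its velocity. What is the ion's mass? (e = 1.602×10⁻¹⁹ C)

m ≈ 3.32×10⁻²⁷ kg

Combine |q|V = ½mv² and r = mv/(|q|B): eliminate v to get m = qB²r²/(2V).
m = (1.602×10⁻¹⁹)(0.146)²(0.0522)²/(2·1400) ≈ 3.32×10⁻²⁷ kg.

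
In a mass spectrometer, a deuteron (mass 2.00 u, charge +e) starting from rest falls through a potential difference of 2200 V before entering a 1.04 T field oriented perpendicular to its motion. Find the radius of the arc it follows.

r ≈ 9.18×10⁻³ m

Acceleration: |q|V = ½mv² ⇒ v = √(2|q|V/m) = √(2·1.602×10⁻¹⁹·2200/3.322×10⁻²⁷) ≈ 4.606×10⁵ m/s.
In the field: r = mv/(|q|B) = (3.322×10⁻²⁷)(4.606×10⁵)/((1.602×10⁻¹⁹)(1.04)) ≈ 9.18×10⁻³ m.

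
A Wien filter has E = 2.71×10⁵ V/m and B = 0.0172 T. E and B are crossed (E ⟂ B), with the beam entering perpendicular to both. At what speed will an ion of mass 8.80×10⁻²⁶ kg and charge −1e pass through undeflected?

Zero net Lorentz force requires |qE| = |q v×B|, i.e. E = vB.
v = E/B = 2.71×10⁵/0.0172 = 1.58×10⁷ m/s.
The result is independent of the particle's charge and mass.

v = 1.58×10⁷ m/s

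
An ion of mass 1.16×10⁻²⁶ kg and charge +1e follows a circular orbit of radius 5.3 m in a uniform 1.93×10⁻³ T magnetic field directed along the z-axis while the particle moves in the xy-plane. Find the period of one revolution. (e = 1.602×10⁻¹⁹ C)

T ≈ 2.36×10⁻⁴ s

The cyclotron period depends only on m, q, B: T = 2πm/(|q|B).
T = 2π(1.16×10⁻²⁶)/((1.602×10⁻¹⁹)(1.93×10⁻³)) ≈ 2.36×10⁻⁴ s.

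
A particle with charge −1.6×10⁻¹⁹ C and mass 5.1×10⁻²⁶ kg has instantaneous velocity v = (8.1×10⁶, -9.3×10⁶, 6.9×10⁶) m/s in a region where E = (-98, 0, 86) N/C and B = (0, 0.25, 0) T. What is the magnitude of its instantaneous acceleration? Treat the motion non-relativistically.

v×B = (-1.72×10⁶, 0, 2.02×10⁶) N/C.
E + v×B = (-1.73×10⁶, 0, 2.03×10⁶) N/C.
F = q(E + v×B) = (−1.6×10⁻¹⁹ C)·(-1.73×10⁶, 0, 2.03×10⁶) = (2.76×10⁻¹³, 0, -3.24×10⁻¹³) N.
|a| = |F|/m = 4.256×10⁻¹³/5.1×10⁻²⁶ ≈ 8.35×10¹² m/s².

|a| ≈ 8.35×10¹² m/s²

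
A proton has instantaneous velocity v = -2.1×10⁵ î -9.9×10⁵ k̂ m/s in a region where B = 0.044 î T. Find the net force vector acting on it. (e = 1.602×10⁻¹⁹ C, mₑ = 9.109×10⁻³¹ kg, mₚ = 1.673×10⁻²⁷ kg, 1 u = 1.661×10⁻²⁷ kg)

F ≈ (0, -6.98×10⁻¹⁵, 0) N

v×B = (0, -4.36×10⁴, 0) N/C.
F = q v×B = (1.602×10⁻¹⁹ C)·(0, -4.36×10⁴, 0) = (0, -6.98×10⁻¹⁵, 0) N.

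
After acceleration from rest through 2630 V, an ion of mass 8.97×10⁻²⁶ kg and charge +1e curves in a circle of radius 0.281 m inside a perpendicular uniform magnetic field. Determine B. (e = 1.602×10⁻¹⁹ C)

B ≈ 0.193 T

v = √(2|q|V/m) = √(2·1.602×10⁻¹⁹·2630/8.97×10⁻²⁶) ≈ 9.692×10⁴ m/s.
B = mv/(|q|r) = (8.97×10⁻²⁶)(9.692×10⁴)/((1.602×10⁻¹⁹)(0.281)) ≈ 0.193 T.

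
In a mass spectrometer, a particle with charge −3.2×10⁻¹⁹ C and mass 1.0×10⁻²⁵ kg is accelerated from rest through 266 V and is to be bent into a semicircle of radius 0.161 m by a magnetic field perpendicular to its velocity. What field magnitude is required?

B ≈ 0.0801 T

v = √(2|q|V/m) = √(2·3.2×10⁻¹⁹·266/1.0×10⁻²⁵) ≈ 4.126×10⁴ m/s.
B = mv/(|q|r) = (1.0×10⁻²⁵)(4.126×10⁴)/((3.2×10⁻¹⁹)(0.161)) ≈ 0.0801 T.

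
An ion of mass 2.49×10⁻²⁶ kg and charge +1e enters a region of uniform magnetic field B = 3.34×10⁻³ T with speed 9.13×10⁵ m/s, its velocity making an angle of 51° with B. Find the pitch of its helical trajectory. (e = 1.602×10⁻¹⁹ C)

p ≈ 168 m

v∥ = v cosθ = 9.13×10⁵·cos51° ≈ 5.746×10⁵ m/s.
T = 2πm/(|q|B) = 2π(2.49×10⁻²⁶)/((1.602×10⁻¹⁹)(3.34×10⁻³)) ≈ 2.924×10⁻⁴ s.
pitch = v∥ T = (5.746×10⁵)(2.924×10⁻⁴) ≈ 168 m.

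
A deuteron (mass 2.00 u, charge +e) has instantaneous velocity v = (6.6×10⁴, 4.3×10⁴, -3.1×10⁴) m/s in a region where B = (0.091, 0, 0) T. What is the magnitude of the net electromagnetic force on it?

|F| ≈ 7.73×10⁻¹⁶ N

v×B = (0, -2820, -3910) N/C.
F = q v×B = (1.602×10⁻¹⁹ C)·(0, -2820, -3910) = (0, -4.52×10⁻¹⁶, -6.27×10⁻¹⁶) N.
|F| = 7.73×10⁻¹⁶ N.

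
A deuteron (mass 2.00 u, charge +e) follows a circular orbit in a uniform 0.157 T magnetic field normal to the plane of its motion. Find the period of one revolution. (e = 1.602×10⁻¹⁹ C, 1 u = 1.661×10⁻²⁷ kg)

T ≈ 8.30×10⁻⁷ s

The cyclotron period depends only on m, q, B: T = 2πm/(|q|B).
T = 2π(3.322×10⁻²⁷)/((1.602×10⁻¹⁹)(0.157)) ≈ 8.30×10⁻⁷ s.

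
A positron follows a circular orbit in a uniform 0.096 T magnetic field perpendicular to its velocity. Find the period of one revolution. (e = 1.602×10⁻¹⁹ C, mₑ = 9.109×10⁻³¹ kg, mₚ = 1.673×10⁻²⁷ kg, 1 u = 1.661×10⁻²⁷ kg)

T ≈ 3.7×10⁻¹⁰ s

The cyclotron period depends only on m, q, B: T = 2πm/(|q|B).
T = 2π(9.109×10⁻³¹)/((1.602×10⁻¹⁹)(0.096)) ≈ 3.7×10⁻¹⁰ s.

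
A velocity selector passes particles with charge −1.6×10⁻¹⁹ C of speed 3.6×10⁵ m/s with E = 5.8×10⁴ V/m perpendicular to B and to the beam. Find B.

B = 0.16 T

Balance of forces in the selector: qE = qvB ⇒ B = E/v.
B = 5.8×10⁴/3.6×10⁵ = 0.16 T.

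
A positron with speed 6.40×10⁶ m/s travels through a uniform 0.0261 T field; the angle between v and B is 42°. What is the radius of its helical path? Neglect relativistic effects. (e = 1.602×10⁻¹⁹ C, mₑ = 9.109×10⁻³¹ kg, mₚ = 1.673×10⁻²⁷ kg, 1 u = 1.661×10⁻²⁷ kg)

r ≈ 9.33×10⁻⁴ m

v⊥ = v sinθ = 6.40×10⁶·sin42° ≈ 4.282×10⁶ m/s.
r = m v⊥/(|q|B) = (9.109×10⁻³¹)(4.282×10⁶)/((1.602×10⁻¹⁹)(0.0261)) ≈ 9.33×10⁻⁴ m.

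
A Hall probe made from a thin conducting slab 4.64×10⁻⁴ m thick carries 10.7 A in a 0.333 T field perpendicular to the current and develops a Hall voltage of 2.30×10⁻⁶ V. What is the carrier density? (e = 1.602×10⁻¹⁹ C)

From V_H = IB/(n e t), n = IB/(V_H e t).
n = (10.7)(0.333)/((2.30×10⁻⁶)(1.602×10⁻¹⁹)(4.64×10⁻⁴)) ≈ 2.08×10²⁸ m⁻³.

n ≈ 2.08×10²⁸ m⁻³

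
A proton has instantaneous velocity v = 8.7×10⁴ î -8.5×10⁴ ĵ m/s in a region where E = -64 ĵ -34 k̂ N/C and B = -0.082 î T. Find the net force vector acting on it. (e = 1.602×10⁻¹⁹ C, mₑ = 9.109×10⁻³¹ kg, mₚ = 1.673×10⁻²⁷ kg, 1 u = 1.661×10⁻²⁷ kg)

F ≈ (0, -1.03×10⁻¹⁷, -1.12×10⁻¹⁵) N

v×B = (0, 0, -6970) N/C.
E + v×B = (0, -64.0, -7000) N/C.
F = q(E + v×B) = (1.602×10⁻¹⁹ C)·(0, -64.0, -7000) = (0, -1.03×10⁻¹⁷, -1.12×10⁻¹⁵) N.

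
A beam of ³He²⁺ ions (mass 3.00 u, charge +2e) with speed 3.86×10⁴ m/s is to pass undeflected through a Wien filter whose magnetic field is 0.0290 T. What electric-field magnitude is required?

For straight-line motion qE = qvB, so E = vB.
E = 3.86×10⁴ × 0.0290 = 1120 V/m.

E = 1120 V/m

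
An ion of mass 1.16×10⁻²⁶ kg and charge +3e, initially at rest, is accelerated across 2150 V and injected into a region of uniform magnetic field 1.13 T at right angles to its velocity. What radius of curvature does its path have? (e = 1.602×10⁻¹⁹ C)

r ≈ 9.02×10⁻³ m

Acceleration: |q|V = ½mv² ⇒ v = √(2|q|V/m) = √(2·4.806×10⁻¹⁹·2150/1.16×10⁻²⁶) ≈ 4.221×10⁵ m/s.
In the field: r = mv/(|q|B) = (1.16×10⁻²⁶)(4.221×10⁵)/((4.806×10⁻¹⁹)(1.13)) ≈ 9.02×10⁻³ m.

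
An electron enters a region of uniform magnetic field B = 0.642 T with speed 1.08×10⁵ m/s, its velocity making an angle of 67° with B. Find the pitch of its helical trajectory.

p ≈ 2.35×10⁻⁶ m

v∥ = v cosθ = 1.08×10⁵·cos67° ≈ 4.220×10⁴ m/s.
T = 2πm/(|q|B) = 2π(9.109×10⁻³¹)/((1.602×10⁻¹⁹)(0.642)) ≈ 5.565×10⁻¹¹ s.
pitch = v∥ T = (4.220×10⁴)(5.565×10⁻¹¹) ≈ 2.35×10⁻⁶ m.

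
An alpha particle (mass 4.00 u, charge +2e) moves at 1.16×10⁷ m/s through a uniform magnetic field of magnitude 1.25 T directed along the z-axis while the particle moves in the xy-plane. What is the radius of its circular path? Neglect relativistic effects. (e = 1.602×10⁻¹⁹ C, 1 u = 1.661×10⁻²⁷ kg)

The magnetic force provides the centripetal force: |q|vB = mv²/r.
r = mv/(|q|B) = (6.644×10⁻²⁷)(1.16×10⁷)/((3.204×10⁻¹⁹)(1.25)) ≈ 0.192 m.

r ≈ 0.192 m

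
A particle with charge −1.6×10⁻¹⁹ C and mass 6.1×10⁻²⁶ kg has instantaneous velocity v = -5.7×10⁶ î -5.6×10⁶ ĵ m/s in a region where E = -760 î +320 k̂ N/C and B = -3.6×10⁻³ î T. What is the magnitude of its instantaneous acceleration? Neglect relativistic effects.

v×B = (0, 0, -2.02×10⁴) N/C.
E + v×B = (-760, 0, -1.98×10⁴) N/C.
F = q(E + v×B) = (−1.6×10⁻¹⁹ C)·(-760, 0, -1.98×10⁴) = (1.22×10⁻¹⁶, 0, 3.17×10⁻¹⁵) N.
|a| = |F|/m = 3.177×10⁻¹⁵/6.1×10⁻²⁶ ≈ 5.21×10¹⁰ m/s².

|a| ≈ 5.21×10¹⁰ m/s²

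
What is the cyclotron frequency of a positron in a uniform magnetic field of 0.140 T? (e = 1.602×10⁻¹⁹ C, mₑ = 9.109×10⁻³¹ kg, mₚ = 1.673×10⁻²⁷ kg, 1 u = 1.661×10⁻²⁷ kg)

f = |q|B/(2πm).
f = (1.602×10⁻¹⁹)(0.140)/(2π·9.109×10⁻³¹) ≈ 3.92×10⁹ Hz.

f ≈ 3.92×10⁹ Hz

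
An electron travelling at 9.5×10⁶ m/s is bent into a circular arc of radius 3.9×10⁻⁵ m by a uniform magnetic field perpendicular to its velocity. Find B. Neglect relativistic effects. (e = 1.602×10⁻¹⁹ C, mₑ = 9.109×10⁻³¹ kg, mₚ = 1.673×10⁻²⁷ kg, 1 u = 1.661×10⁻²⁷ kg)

B ≈ 1.4 T

From |q|vB = mv²/r, B = mv/(|q|r).
B = (9.109×10⁻³¹)(9.5×10⁶)/((1.602×10⁻¹⁹)(3.9×10⁻⁵)) ≈ 1.4 T.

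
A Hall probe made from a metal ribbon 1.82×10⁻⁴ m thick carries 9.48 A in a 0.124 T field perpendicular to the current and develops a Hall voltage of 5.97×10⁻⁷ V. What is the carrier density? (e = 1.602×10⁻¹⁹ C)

n ≈ 6.75×10²⁸ m⁻³

From V_H = IB/(n e t), n = IB/(V_H e t).
n = (9.48)(0.124)/((5.97×10⁻⁷)(1.602×10⁻¹⁹)(1.82×10⁻⁴)) ≈ 6.75×10²⁸ m⁻³.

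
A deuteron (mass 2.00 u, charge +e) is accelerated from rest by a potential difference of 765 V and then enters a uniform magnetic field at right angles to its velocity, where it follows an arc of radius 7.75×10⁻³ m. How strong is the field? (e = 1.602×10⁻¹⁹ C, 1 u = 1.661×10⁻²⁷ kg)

B ≈ 0.727 T

v = √(2|q|V/m) = √(2·1.602×10⁻¹⁹·765/3.322×10⁻²⁷) ≈ 2.716×10⁵ m/s.
B = mv/(|q|r) = (3.322×10⁻²⁷)(2.716×10⁵)/((1.602×10⁻¹⁹)(7.75×10⁻³)) ≈ 0.727 T.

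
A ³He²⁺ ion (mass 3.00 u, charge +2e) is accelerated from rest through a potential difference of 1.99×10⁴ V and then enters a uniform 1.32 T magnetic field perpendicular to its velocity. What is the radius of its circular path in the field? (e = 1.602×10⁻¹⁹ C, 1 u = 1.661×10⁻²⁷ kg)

r ≈ 0.0188 m

Acceleration: |q|V = ½mv² ⇒ v = √(2|q|V/m) = √(2·3.204×10⁻¹⁹·1.99×10⁴/4.983×10⁻²⁷) ≈ 1.600×10⁶ m/s.
In the field: r = mv/(|q|B) = (4.983×10⁻²⁷)(1.600×10⁶)/((3.204×10⁻¹⁹)(1.32)) ≈ 0.0188 m.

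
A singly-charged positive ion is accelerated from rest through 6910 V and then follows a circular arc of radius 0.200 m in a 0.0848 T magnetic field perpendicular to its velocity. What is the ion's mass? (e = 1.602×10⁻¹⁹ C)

Combine |q|V = ½mv² and r = mv/(|q|B): eliminate v to get m = qB²r²/(2V).
m = (1.602×10⁻¹⁹)(0.0848)²(0.200)²/(2·6910) ≈ 3.33×10⁻²⁷ kg.

m ≈ 3.33×10⁻²⁷ kg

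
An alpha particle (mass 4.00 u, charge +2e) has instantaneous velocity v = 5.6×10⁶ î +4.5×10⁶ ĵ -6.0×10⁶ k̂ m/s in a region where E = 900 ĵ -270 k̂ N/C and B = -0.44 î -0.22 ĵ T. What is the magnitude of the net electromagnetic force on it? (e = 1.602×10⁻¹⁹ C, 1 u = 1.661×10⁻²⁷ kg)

v×B = (-1.32×10⁶, 2.64×10⁶, 7.48×10⁵) N/C.
E + v×B = (-1.32×10⁶, 2.64×10⁶, 7.48×10⁵) N/C.
F = q(E + v×B) = (3.204×10⁻¹⁹ C)·(-1.32×10⁶, 2.64×10⁶, 7.48×10⁵) = (-4.23×10⁻¹³, 8.46×10⁻¹³, 2.40×10⁻¹³) N.
|F| = 9.76×10⁻¹³ N.

|F| ≈ 9.76×10⁻¹³ N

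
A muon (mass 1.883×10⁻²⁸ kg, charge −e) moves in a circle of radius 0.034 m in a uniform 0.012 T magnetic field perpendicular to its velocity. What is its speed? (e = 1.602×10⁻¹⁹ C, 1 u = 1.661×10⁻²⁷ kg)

From |q|vB = mv²/r, v = |q|Br/m.
v = (1.602×10⁻¹⁹)(0.012)(0.034)/1.883×10⁻²⁸ ≈ 3.5×10⁵ m/s.

v ≈ 3.5×10⁵ m/s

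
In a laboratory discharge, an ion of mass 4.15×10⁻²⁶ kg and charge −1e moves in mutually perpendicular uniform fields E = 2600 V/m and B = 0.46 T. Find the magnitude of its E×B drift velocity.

v_d ≈ 5700 m/s

The E×B drift speed is v_d = E/B.
v_d = 2600/0.46 = 5700 m/s.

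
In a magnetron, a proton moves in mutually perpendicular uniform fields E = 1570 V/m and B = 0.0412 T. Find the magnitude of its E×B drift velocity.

The E×B drift speed is v_d = E/B.
v_d = 1570/0.0412 = 3.81×10⁴ m/s.

v_d ≈ 3.81×10⁴ m/s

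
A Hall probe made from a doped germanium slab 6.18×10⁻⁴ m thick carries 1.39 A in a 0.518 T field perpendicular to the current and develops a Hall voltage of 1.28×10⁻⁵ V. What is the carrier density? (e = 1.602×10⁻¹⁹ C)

From V_H = IB/(n e t), n = IB/(V_H e t).
n = (1.39)(0.518)/((1.28×10⁻⁵)(1.602×10⁻¹⁹)(6.18×10⁻⁴)) ≈ 5.68×10²⁶ m⁻³.

n ≈ 5.68×10²⁶ m⁻³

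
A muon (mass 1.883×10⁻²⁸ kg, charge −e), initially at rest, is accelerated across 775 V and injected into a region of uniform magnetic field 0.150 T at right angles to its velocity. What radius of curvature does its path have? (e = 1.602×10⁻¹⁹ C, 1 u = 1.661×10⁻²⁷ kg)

r ≈ 9.00×10⁻³ m

Acceleration: |q|V = ½mv² ⇒ v = √(2|q|V/m) = √(2·1.602×10⁻¹⁹·775/1.883×10⁻²⁸) ≈ 1.148×10⁶ m/s.
In the field: r = mv/(|q|B) = (1.883×10⁻²⁸)(1.148×10⁶)/((1.602×10⁻¹⁹)(0.150)) ≈ 9.00×10⁻³ m.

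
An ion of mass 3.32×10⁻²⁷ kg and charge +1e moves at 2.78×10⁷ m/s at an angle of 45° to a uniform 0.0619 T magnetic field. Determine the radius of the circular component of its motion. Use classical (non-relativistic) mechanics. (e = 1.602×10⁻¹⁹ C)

v⊥ = v sinθ = 2.78×10⁷·sin45° ≈ 1.966×10⁷ m/s.
r = m v⊥/(|q|B) = (3.32×10⁻²⁷)(1.966×10⁷)/((1.602×10⁻¹⁹)(0.0619)) ≈ 6.58 m.

r ≈ 6.58 m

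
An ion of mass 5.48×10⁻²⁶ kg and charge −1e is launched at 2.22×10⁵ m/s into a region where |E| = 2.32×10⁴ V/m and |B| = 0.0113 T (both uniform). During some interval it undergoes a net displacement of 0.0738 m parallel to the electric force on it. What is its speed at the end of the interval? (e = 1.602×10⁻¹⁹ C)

B does no work; ΔKE = |q|E d.
½mv_f² = ½mv₀² + |q|Ed = ½(5.48×10⁻²⁶)(2.22×10⁵)² + (1.602×10⁻¹⁹)(2.32×10⁴)(0.0738) ≈ 1.350×10⁻¹⁵ J + 2.743×10⁻¹⁶ J ≈ 1.625×10⁻¹⁵ J.
v_f = √(2·1.625×10⁻¹⁵/5.48×10⁻²⁶) ≈ 2.44×10⁵ m/s.

v_f ≈ 2.44×10⁵ m/s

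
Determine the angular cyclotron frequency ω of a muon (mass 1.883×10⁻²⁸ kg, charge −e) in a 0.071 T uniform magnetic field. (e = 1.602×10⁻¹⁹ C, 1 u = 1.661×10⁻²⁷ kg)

ω = |q|B/m.
ω = (1.602×10⁻¹⁹)(0.071)/1.883×10⁻²⁸ ≈ 6.0×10⁷ rad/s.

ω ≈ 6.0×10⁷ rad/s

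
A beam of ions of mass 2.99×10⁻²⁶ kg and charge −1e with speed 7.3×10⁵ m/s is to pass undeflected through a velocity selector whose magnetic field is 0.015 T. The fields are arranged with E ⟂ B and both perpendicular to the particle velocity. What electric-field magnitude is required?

E = 1.1×10⁴ V/m

For straight-line motion qE = qvB, so E = vB.
E = 7.3×10⁵ × 0.015 = 1.1×10⁴ V/m.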